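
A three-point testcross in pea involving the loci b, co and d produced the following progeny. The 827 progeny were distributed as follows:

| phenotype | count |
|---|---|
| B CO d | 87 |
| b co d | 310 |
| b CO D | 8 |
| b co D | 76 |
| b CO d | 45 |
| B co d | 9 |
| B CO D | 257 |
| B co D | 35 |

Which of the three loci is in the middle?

The two most frequent reciprocal classes, b co d and B CO D, are the parental types, so the F1 was b co d / B CO D.
The two rarest classes, B co d and b CO D, are the double crossovers. Comparing them with the parentals, only the b allele has switched, so b is the middle locus and the order is co – b – d.

b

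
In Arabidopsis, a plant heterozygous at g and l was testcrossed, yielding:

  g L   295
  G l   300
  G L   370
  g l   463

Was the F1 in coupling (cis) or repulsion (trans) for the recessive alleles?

The two most frequent classes are G L (370) and g l (463); these are the parental (non-recombinant) types.
So the F1 carried G L on one chromosome and g l on the other — the recessive alleles are on the same chromosome (cis / coupling).

cis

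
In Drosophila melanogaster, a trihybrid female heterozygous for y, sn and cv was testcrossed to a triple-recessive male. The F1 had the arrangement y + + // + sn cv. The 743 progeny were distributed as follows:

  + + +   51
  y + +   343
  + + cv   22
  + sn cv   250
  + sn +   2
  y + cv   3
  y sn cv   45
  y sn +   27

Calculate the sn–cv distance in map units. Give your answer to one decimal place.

The two rarest classes, y + cv and + sn +, are the double crossovers. Comparing them with the parentals, only the cv allele has switched, so cv is the middle locus and the order is y – cv – sn.
Crossovers in the cv–sn interval produce the single-crossover classes y sn + and + + cv (27 + 22 = 49) plus the double crossovers (5).
RF(cv–sn) = (49 + 5) / 743 = 54/743 = 0.0727 → 7.3 map units.

7.3 map units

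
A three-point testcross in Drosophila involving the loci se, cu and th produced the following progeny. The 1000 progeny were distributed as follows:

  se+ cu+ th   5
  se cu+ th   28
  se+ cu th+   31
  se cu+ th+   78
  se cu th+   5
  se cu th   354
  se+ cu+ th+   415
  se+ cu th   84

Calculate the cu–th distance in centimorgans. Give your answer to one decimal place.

The two most frequent reciprocal classes, se cu th and se+ cu+ th+, are the parental types, so the F1 was se cu th / se+ cu+ th+.
The two rarest classes, se cu th+ and se+ cu+ th, are the double crossovers. Comparing them with the parentals, only the th allele has switched, so th is the middle locus and the order is se – th – cu.
Crossovers in the th–cu interval produce the single-crossover classes se cu+ th and se+ cu th+ (28 + 31 = 59) plus the double crossovers (10).
RF(th–cu) = (59 + 10) / 1000 = 69/1000 = 0.0690 → 6.9 centimorgans.

6.9 centimorgans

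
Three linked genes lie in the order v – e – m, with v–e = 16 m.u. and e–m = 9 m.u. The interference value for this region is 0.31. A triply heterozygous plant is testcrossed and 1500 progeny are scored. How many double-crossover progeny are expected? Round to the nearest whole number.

Map distances give recombination frequencies of 0.160 and 0.090 for the two intervals.
With interference 0.31 (so coincidence = 0.69), expected double-crossover frequency = 0.160 × 0.090 × 0.69 = 0.00994.
Expected number = 0.00994 × 1500 = 14.90 ≈ 15.

15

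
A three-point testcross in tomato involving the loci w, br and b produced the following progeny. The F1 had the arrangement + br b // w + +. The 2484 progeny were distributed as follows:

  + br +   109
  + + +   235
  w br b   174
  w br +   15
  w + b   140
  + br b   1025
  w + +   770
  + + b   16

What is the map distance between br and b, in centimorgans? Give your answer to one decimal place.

11.3 centimorgans

The two rarest classes, + + b and w br +, are the double crossovers. Comparing them with the parentals, only the br allele has switched, so br is the middle locus and the order is b – br – w.
Crossovers in the b–br interval produce the single-crossover classes + br + and w + b (109 + 140 = 249) plus the double crossovers (31).
RF(b–br) = (249 + 31) / 2484 = 280/2484 = 0.1127 → 11.3 centimorgans.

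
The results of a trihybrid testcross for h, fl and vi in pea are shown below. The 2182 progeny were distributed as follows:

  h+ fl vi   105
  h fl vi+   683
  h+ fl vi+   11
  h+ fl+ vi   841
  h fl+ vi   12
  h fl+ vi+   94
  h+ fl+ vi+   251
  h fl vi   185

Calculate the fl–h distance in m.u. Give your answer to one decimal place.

10.2 m.u.

The two most frequent reciprocal classes, h+ fl+ vi and h fl vi+, are the parental types, so the F1 was h+ fl+ vi / h fl vi+.
The two rarest classes, h fl+ vi and h+ fl vi+, are the double crossovers. Comparing them with the parentals, only the h allele has switched, so h is the middle locus and the order is fl – h – vi.
Crossovers in the fl–h interval produce the single-crossover classes h+ fl vi and h fl+ vi+ (105 + 94 = 199) plus the double crossovers (23).
RF(fl–h) = (199 + 23) / 2182 = 222/2182 = 0.1017 → 10.2 m.u.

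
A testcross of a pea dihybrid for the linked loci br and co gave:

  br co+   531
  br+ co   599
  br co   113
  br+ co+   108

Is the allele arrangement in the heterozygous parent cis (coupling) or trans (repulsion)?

The two most frequent classes are br+ co (599) and br co+ (531); these are the parental (non-recombinant) types.
So the F1 carried br+ co on one chromosome and br co+ on the other — the recessive alleles are on opposite chromosomes (trans / repulsion).

trans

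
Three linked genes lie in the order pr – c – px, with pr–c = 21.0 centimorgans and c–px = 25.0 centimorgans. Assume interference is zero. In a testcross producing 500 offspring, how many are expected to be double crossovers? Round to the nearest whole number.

26

Map distances give recombination frequencies of 0.210 and 0.250 for the two intervals.
With no interference, expected double-crossover frequency = 0.210 × 0.250 = 0.05250.
Expected number = 0.05250 × 500 = 26.25 ≈ 26.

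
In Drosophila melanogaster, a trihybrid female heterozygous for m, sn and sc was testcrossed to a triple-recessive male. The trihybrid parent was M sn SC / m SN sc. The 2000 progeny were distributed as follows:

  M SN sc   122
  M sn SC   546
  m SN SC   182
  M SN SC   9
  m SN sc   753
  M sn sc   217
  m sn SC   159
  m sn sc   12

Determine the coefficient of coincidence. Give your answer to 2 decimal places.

The two rarest classes, M SN SC and m sn sc, are the double crossovers. Comparing them with the parentals, only the sn allele has switched, so sn is the middle locus and the order is m – sn – sc.
m–sn: (281 + 21)/2000 = 0.1510; sn–sc: (399 + 21)/2000 = 0.2100.
Expected DCO frequency = 0.1510 × 0.2100 ≈ 0.03171; observed = 21/2000 ≈ 0.01050.
Coefficient of coincidence = 0.01050/0.03171 ≈ 0.33.

0.33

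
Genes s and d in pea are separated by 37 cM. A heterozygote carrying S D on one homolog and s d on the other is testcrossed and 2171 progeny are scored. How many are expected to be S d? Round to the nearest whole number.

A map distance of 37 cM corresponds to a recombination frequency of 0.370.
The F1 is S D / s d, so S d is a recombinant gamete class with expected frequency r/2 = 0.370/2 = 0.1850.
Expected number = 0.1850 × 2171 = 401.63 ≈ 402.

402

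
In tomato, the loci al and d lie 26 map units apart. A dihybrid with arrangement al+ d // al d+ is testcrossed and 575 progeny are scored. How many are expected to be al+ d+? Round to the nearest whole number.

75

A map distance of 26 map units corresponds to a recombination frequency of 0.260.
The F1 is al+ d / al d+, so al+ d+ is a recombinant gamete class with expected frequency r/2 = 0.260/2 = 0.1300.
Expected number = 0.1300 × 575 = 74.75 ≈ 75.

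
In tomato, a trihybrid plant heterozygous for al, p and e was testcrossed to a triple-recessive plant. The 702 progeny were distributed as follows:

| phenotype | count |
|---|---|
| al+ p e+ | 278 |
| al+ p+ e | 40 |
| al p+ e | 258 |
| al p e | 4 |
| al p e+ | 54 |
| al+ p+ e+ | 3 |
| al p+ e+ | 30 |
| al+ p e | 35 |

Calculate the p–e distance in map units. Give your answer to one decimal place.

10.3 map units

The two most frequent reciprocal classes, al p+ e and al+ p e+, are the parental types, so the F1 was al p+ e / al+ p e+.
The two rarest classes, al p e and al+ p+ e+, are the double crossovers. Comparing them with the parentals, only the p allele has switched, so p is the middle locus and the order is e – p – al.
Crossovers in the e–p interval produce the single-crossover classes al p+ e+ and al+ p e (30 + 35 = 65) plus the double crossovers (7).
RF(e–p) = (65 + 7) / 702 = 72/702 = 0.1026 → 10.3 map units.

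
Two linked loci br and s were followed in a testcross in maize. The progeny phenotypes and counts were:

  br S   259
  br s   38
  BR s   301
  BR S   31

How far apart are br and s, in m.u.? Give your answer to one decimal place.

11.0 m.u.

The two most frequent classes, BR s (301) and br S (259), are the parental types, so the F1 was BR s / br S.
The recombinant classes are BR S and br s: 31 + 38 = 69.
Recombination frequency = 69/629 = 0.1097 ≈ 11.0%, i.e. 11.0 m.u.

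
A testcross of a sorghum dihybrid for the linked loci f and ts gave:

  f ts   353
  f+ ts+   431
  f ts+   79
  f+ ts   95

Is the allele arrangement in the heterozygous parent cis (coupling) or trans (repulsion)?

The two most frequent classes are f+ ts+ (431) and f ts (353); these are the parental (non-recombinant) types.
So the F1 carried f+ ts+ on one chromosome and f ts on the other — the recessive alleles are on the same chromosome (cis / coupling).

cis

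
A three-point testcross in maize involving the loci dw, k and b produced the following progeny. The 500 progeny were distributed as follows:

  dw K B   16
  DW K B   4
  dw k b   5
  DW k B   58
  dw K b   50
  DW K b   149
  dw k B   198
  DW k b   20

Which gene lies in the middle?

b

The two most frequent reciprocal classes, DW K b and dw k B, are the parental types, so the F1 was DW K b / dw k B.
The two rarest classes, DW K B and dw k b, are the double crossovers. Comparing them with the parentals, only the b allele has switched, so b is the middle locus and the order is dw – b – k.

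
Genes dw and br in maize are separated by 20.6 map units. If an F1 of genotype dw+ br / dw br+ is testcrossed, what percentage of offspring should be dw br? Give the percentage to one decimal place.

A map distance of 20.6 map units corresponds to a recombination frequency of 0.206.
The F1 is dw+ br / dw br+, so dw br is a recombinant gamete class with expected frequency r/2 = 0.206/2 = 0.1030.
That is 0.1030 = 10.3% of the progeny.

10.3%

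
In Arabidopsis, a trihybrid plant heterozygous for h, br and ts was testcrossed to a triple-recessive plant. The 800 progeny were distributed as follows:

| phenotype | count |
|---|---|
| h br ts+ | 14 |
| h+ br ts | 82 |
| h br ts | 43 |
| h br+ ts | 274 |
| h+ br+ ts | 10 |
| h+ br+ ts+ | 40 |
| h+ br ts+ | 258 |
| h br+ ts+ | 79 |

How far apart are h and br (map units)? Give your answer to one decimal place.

The two most frequent reciprocal classes, h br+ ts and h+ br ts+, are the parental types, so the F1 was h br+ ts / h+ br ts+.
The two rarest classes, h+ br+ ts and h br ts+, are the double crossovers. Comparing them with the parentals, only the h allele has switched, so h is the middle locus and the order is ts – h – br.
Crossovers in the h–br interval produce the single-crossover classes h br ts and h+ br+ ts+ (43 + 40 = 83) plus the double crossovers (24).
RF(h–br) = (83 + 24) / 800 = 107/800 = 0.1338 → 13.4 map units.

13.4 map units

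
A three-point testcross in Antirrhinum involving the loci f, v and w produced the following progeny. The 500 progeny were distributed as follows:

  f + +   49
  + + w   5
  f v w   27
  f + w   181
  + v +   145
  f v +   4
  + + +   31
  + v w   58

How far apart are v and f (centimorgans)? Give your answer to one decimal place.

13.4 centimorgans

The two most frequent reciprocal classes, f + w and + v +, are the parental types, so the F1 was f + w / + v +.
The two rarest classes, + + w and f v +, are the double crossovers. Comparing them with the parentals, only the f allele has switched, so f is the middle locus and the order is w – f – v.
Crossovers in the f–v interval produce the single-crossover classes f v w and + + + (27 + 31 = 58) plus the double crossovers (9).
RF(f–v) = (58 + 9) / 500 = 67/500 = 0.1340 → 13.4 centimorgans.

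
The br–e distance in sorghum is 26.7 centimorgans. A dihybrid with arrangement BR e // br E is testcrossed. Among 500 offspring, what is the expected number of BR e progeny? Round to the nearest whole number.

183

A map distance of 26.7 centimorgans corresponds to a recombination frequency of 0.267.
The F1 is BR e / br E, so BR e is a parental gamete class with expected frequency (1 − r)/2 = 0.733/2 = 0.3665.
Expected number = 0.3665 × 500 = 183.25 ≈ 183.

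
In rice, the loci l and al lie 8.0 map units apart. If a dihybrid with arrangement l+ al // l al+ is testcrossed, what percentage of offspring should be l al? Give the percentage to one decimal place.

A map distance of 8.0 map units corresponds to a recombination frequency of 0.080.
The F1 is l+ al / l al+, so l al is a recombinant gamete class with expected frequency r/2 = 0.080/2 = 0.0400.
That is 0.0400 = 4.0% of the progeny.

4.0%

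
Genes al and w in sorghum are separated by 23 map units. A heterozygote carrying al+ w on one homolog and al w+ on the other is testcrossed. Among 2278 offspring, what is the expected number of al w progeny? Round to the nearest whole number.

A map distance of 23 map units corresponds to a recombination frequency of 0.230.
The F1 is al+ w / al w+, so al w is a recombinant gamete class with expected frequency r/2 = 0.230/2 = 0.1150.
Expected number = 0.1150 × 2278 = 261.97 ≈ 262.

262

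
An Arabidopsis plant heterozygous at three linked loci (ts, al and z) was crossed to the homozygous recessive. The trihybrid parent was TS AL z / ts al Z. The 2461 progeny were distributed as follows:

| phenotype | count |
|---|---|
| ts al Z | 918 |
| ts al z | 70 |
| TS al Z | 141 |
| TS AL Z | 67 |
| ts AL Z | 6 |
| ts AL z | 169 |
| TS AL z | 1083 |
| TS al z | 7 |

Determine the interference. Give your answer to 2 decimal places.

The two rarest classes, TS al z and ts AL Z, are the double crossovers. Comparing them with the parentals, only the al allele has switched, so al is the middle locus and the order is z – al – ts.
z–al: (137 + 13)/2461 = 0.0610; al–ts: (310 + 13)/2461 = 0.1312.
Expected DCO frequency = 0.0610 × 0.1312 ≈ 0.00800; observed = 13/2461 ≈ 0.00528.
Coefficient of coincidence = 0.00528/0.00800 ≈ 0.66; interference = 1 − 0.66 = 0.34.

0.34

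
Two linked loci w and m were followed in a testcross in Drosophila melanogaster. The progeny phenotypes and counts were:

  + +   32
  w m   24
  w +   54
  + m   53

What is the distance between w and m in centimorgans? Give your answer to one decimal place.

The two most frequent classes, + m (53) and w + (54), are the parental types, so the F1 was + m / w +.
The recombinant classes are + + and w m: 32 + 24 = 56.
Recombination frequency = 56/163 = 0.3436 ≈ 34.4%, i.e. 34.4 centimorgans.

34.4 centimorgans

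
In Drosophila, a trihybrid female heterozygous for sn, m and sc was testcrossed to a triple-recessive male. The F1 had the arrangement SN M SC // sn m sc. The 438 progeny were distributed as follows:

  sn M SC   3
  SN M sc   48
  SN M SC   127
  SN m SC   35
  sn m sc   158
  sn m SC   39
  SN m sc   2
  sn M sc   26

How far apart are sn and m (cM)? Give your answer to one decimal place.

The two rarest classes, sn M SC and SN m sc, are the double crossovers. Comparing them with the parentals, only the sn allele has switched, so sn is the middle locus and the order is m – sn – sc.
Crossovers in the m–sn interval produce the single-crossover classes SN m SC and sn M sc (35 + 26 = 61) plus the double crossovers (5).
RF(m–sn) = (61 + 5) / 438 = 66/438 = 0.1507 → 15.1 cM.

15.1 cM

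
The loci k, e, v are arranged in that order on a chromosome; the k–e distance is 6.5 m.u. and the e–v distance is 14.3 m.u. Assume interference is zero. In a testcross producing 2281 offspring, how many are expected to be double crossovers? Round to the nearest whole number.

21

Map distances give recombination frequencies of 0.065 and 0.143 for the two intervals.
With no interference, expected double-crossover frequency = 0.065 × 0.143 = 0.00930.
Expected number = 0.00930 × 2281 = 21.20 ≈ 21.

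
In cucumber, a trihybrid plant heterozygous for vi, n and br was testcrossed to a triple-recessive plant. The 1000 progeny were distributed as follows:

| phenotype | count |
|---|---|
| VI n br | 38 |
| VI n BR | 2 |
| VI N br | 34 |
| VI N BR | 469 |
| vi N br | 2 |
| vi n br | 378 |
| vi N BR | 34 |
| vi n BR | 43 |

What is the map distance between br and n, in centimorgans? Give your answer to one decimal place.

8.1 centimorgans

The two most frequent reciprocal classes, VI N BR and vi n br, are the parental types, so the F1 was VI N BR / vi n br.
The two rarest classes, VI n BR and vi N br, are the double crossovers. Comparing them with the parentals, only the n allele has switched, so n is the middle locus and the order is br – n – vi.
Crossovers in the br–n interval produce the single-crossover classes VI N br and vi n BR (34 + 43 = 77) plus the double crossovers (4).
RF(br–n) = (77 + 4) / 1000 = 81/1000 = 0.0810 → 8.1 centimorgans.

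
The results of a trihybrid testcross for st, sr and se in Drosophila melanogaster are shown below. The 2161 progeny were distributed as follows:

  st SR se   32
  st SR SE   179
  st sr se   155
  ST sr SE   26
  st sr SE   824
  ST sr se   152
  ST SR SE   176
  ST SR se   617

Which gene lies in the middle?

st

The two most frequent reciprocal classes, ST SR se and st sr SE, are the parental types, so the F1 was ST SR se / st sr SE.
The two rarest classes, st SR se and ST sr SE, are the double crossovers. Comparing them with the parentals, only the st allele has switched, so st is the middle locus and the order is sr – st – se.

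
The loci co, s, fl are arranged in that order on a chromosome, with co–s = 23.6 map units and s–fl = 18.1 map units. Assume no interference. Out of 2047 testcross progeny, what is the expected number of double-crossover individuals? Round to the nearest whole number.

Map distances give recombination frequencies of 0.236 and 0.181 for the two intervals.
With no interference, expected double-crossover frequency = 0.236 × 0.181 = 0.04272.
Expected number = 0.04272 × 2047 = 87.44 ≈ 87.

87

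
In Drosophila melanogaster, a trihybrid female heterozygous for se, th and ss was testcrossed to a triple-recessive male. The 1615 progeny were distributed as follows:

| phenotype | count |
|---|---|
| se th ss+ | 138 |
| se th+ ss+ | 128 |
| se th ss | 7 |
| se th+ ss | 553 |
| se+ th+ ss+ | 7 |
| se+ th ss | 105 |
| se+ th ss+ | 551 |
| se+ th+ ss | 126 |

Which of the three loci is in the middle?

The two most frequent reciprocal classes, se+ th ss+ and se th+ ss, are the parental types, so the F1 was se+ th ss+ / se th+ ss.
The two rarest classes, se+ th+ ss+ and se th ss, are the double crossovers. Comparing them with the parentals, only the th allele has switched, so th is the middle locus and the order is se – th – ss.

th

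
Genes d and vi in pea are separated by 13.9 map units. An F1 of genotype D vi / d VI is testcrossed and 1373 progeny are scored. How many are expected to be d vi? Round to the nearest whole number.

95

A map distance of 13.9 map units corresponds to a recombination frequency of 0.139.
The F1 is D vi / d VI, so d vi is a recombinant gamete class with expected frequency r/2 = 0.139/2 = 0.0695.
Expected number = 0.0695 × 1373 = 95.42 ≈ 95.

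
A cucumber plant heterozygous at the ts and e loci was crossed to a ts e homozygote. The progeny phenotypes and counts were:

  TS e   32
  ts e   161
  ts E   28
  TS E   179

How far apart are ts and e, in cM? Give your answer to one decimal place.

15.0 cM

The two most frequent classes, TS E (179) and ts e (161), are the parental types, so the F1 was TS E / ts e.
The recombinant classes are TS e and ts E: 32 + 28 = 60.
Recombination frequency = 60/400 = 0.1500 ≈ 15.0%, i.e. 15.0 cM.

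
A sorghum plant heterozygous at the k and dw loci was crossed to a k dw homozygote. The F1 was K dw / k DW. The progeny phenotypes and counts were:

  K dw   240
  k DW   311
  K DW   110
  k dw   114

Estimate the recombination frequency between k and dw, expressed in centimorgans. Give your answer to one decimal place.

28.9 centimorgans

The recombinant classes are K DW and k dw: 110 + 114 = 224.
Recombination frequency = 224/775 = 0.2890 ≈ 28.9%, i.e. 28.9 centimorgans.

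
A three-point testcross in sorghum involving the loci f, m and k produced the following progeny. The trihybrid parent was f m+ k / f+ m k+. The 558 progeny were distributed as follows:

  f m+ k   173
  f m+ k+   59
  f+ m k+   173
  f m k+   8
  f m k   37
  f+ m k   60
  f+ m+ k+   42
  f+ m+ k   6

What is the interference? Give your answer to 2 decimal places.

The two rarest classes, f+ m+ k and f m k+, are the double crossovers. Comparing them with the parentals, only the f allele has switched, so f is the middle locus and the order is m – f – k.
m–f: (79 + 14)/558 = 0.1667; f–k: (119 + 14)/558 = 0.2384.
Expected DCO frequency = 0.1667 × 0.2384 ≈ 0.03974; observed = 14/558 ≈ 0.02509.
Coefficient of coincidence = 0.02509/0.03974 ≈ 0.63; interference = 1 − 0.63 = 0.37.

0.37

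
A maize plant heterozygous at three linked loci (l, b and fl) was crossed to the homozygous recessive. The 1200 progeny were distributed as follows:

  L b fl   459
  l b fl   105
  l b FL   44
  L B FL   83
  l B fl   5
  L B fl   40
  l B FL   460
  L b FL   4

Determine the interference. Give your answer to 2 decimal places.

The two most frequent reciprocal classes, l B FL and L b fl, are the parental types, so the F1 was l B FL / L b fl.
The two rarest classes, l B fl and L b FL, are the double crossovers. Comparing them with the parentals, only the fl allele has switched, so fl is the middle locus and the order is l – fl – b.
l–fl: (188 + 9)/1200 = 0.1642; fl–b: (84 + 9)/1200 = 0.0775.
Expected DCO frequency = 0.1642 × 0.0775 ≈ 0.01273; observed = 9/1200 ≈ 0.00750.
Coefficient of coincidence = 0.00750/0.01273 ≈ 0.59; interference = 1 − 0.59 = 0.41.

0.41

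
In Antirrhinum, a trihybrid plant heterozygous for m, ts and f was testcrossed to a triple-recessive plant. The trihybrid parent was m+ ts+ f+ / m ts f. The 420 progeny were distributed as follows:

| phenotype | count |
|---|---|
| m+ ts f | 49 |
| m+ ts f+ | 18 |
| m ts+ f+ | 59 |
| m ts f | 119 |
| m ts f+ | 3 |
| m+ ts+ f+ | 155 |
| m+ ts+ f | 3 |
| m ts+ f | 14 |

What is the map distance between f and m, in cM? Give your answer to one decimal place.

The two rarest classes, m+ ts+ f and m ts f+, are the double crossovers. Comparing them with the parentals, only the f allele has switched, so f is the middle locus and the order is ts – f – m.
Crossovers in the f–m interval produce the single-crossover classes m ts+ f+ and m+ ts f (59 + 49 = 108) plus the double crossovers (6).
RF(f–m) = (108 + 6) / 420 = 114/420 = 0.2714 → 27.1 cM.

27.1 cM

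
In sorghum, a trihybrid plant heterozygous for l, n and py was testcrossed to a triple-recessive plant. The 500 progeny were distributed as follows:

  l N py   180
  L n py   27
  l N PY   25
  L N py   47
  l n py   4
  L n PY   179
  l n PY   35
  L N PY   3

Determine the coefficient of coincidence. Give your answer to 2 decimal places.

The two most frequent reciprocal classes, L n PY and l N py, are the parental types, so the F1 was L n PY / l N py.
The two rarest classes, L N PY and l n py, are the double crossovers. Comparing them with the parentals, only the n allele has switched, so n is the middle locus and the order is l – n – py.
l–n: (82 + 7)/500 = 0.1780; n–py: (52 + 7)/500 = 0.1180.
Expected DCO frequency = 0.1780 × 0.1180 ≈ 0.02100; observed = 7/500 ≈ 0.01400.
Coefficient of coincidence = 0.01400/0.02100 ≈ 0.67.

0.67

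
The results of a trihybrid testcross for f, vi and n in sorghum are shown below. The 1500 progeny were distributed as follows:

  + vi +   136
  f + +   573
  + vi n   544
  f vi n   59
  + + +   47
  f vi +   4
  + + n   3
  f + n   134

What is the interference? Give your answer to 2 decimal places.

0.66

The two most frequent reciprocal classes, + vi n and f + +, are the parental types, so the F1 was + vi n / f + +.
The two rarest classes, + + n and f vi +, are the double crossovers. Comparing them with the parentals, only the vi allele has switched, so vi is the middle locus and the order is n – vi – f.
n–vi: (270 + 7)/1500 = 0.1847; vi–f: (106 + 7)/1500 = 0.0753.
Expected DCO frequency = 0.1847 × 0.0753 ≈ 0.01391; observed = 7/1500 ≈ 0.00467.
Coefficient of coincidence = 0.00467/0.01391 ≈ 0.34; interference = 1 − 0.34 = 0.66.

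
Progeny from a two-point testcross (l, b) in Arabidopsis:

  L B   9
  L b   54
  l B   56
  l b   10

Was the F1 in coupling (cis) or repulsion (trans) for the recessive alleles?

trans

The two most frequent classes are L b (54) and l B (56); these are the parental (non-recombinant) types.
So the F1 carried L b on one chromosome and l B on the other — the recessive alleles are on opposite chromosomes (trans / repulsion).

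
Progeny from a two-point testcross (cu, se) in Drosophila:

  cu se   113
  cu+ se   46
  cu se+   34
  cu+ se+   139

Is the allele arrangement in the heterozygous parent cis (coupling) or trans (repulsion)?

cis

The two most frequent classes are cu+ se+ (139) and cu se (113); these are the parental (non-recombinant) types.
So the F1 carried cu+ se+ on one chromosome and cu se on the other — the recessive alleles are on the same chromosome (cis / coupling).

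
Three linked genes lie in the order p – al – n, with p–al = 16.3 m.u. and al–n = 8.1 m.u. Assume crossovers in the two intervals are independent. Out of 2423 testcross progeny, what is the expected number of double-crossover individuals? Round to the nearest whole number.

Map distances give recombination frequencies of 0.163 and 0.081 for the two intervals.
With no interference, expected double-crossover frequency = 0.163 × 0.081 = 0.01320.
Expected number = 0.01320 × 2423 = 31.99 ≈ 32.

32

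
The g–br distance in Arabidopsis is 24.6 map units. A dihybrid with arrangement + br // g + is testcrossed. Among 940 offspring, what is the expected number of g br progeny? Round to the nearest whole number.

116

A map distance of 24.6 map units corresponds to a recombination frequency of 0.246.
The F1 is + br / g +, so g br is a recombinant gamete class with expected frequency r/2 = 0.246/2 = 0.1230.
Expected number = 0.1230 × 940 = 115.62 ≈ 116.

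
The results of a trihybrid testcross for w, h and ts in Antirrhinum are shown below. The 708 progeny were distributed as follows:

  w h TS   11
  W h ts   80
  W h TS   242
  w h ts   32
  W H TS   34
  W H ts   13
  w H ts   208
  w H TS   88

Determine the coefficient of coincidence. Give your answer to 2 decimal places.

0.98

The two most frequent reciprocal classes, w H ts and W h TS, are the parental types, so the F1 was w H ts / W h TS.
The two rarest classes, W H ts and w h TS, are the double crossovers. Comparing them with the parentals, only the w allele has switched, so w is the middle locus and the order is h – w – ts.
h–w: (66 + 24)/708 = 0.1271; w–ts: (168 + 24)/708 = 0.2712.
Expected DCO frequency = 0.1271 × 0.2712 ≈ 0.03447; observed = 24/708 ≈ 0.03390.
Coefficient of coincidence = 0.03390/0.03447 ≈ 0.98.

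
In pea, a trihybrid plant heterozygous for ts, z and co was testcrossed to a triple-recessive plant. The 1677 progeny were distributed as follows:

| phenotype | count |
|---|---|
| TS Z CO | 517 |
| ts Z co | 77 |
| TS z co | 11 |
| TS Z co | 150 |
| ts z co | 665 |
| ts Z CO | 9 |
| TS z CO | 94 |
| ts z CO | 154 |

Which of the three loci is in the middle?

ts

The two most frequent reciprocal classes, TS Z CO and ts z co, are the parental types, so the F1 was TS Z CO / ts z co.
The two rarest classes, ts Z CO and TS z co, are the double crossovers. Comparing them with the parentals, only the ts allele has switched, so ts is the middle locus and the order is z – ts – co.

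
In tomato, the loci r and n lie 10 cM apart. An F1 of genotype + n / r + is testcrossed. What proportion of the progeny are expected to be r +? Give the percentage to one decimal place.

A map distance of 10 cM corresponds to a recombination frequency of 0.100.
The F1 is + n / r +, so r + is a parental gamete class with expected frequency (1 − r)/2 = 0.900/2 = 0.4500.
That is 0.4500 = 45.0% of the progeny.

45.0%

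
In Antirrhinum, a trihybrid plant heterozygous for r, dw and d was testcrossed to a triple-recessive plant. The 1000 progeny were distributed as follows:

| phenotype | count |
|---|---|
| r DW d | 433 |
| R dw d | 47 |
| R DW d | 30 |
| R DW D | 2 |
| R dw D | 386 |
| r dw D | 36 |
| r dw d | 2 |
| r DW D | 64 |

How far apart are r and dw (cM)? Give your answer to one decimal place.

7.0 cM

The two most frequent reciprocal classes, R dw D and r DW d, are the parental types, so the F1 was R dw D / r DW d.
The two rarest classes, R DW D and r dw d, are the double crossovers. Comparing them with the parentals, only the dw allele has switched, so dw is the middle locus and the order is d – dw – r.
Crossovers in the dw–r interval produce the single-crossover classes r dw D and R DW d (36 + 30 = 66) plus the double crossovers (4).
RF(dw–r) = (66 + 4) / 1000 = 70/1000 = 0.0700 → 7.0 cM.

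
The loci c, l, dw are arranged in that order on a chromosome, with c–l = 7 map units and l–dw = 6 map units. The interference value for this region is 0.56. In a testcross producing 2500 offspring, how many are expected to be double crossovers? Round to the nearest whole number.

Map distances give recombination frequencies of 0.070 and 0.060 for the two intervals.
With interference 0.56 (so coincidence = 0.44), expected double-crossover frequency = 0.070 × 0.060 × 0.44 = 0.00185.
Expected number = 0.00185 × 2500 = 4.62 ≈ 5.

5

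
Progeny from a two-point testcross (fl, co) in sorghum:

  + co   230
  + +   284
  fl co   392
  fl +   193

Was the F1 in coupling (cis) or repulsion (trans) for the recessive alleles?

cis

The two most frequent classes are + + (284) and fl co (392); these are the parental (non-recombinant) types.
So the F1 carried + + on one chromosome and fl co on the other — the recessive alleles are on the same chromosome (cis / coupling).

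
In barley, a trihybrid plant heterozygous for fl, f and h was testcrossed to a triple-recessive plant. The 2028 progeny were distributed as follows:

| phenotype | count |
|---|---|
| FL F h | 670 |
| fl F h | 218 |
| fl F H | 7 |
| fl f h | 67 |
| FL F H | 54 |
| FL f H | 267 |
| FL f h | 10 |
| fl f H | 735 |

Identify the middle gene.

f

The two most frequent reciprocal classes, FL F h and fl f H, are the parental types, so the F1 was FL F h / fl f H.
The two rarest classes, FL f h and fl F H, are the double crossovers. Comparing them with the parentals, only the f allele has switched, so f is the middle locus and the order is fl – f – h.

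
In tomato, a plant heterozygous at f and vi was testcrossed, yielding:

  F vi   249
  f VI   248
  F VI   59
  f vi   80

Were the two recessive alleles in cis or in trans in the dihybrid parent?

The two most frequent classes are F vi (249) and f VI (248); these are the parental (non-recombinant) types.
So the F1 carried F vi on one chromosome and f VI on the other — the recessive alleles are on opposite chromosomes (trans / repulsion).

trans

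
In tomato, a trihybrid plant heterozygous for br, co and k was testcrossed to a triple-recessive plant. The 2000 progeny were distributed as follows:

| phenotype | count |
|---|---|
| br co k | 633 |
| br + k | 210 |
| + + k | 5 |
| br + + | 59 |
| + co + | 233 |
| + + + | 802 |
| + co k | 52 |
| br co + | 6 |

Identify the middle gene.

k

The two most frequent reciprocal classes, + + + and br co k, are the parental types, so the F1 was + + + / br co k.
The two rarest classes, + + k and br co +, are the double crossovers. Comparing them with the parentals, only the k allele has switched, so k is the middle locus and the order is co – k – br.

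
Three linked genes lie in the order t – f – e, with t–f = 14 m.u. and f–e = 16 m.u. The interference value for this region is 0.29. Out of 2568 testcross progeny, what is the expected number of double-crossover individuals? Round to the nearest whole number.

41

Map distances give recombination frequencies of 0.140 and 0.160 for the two intervals.
With interference 0.29 (so coincidence = 0.71), expected double-crossover frequency = 0.140 × 0.160 × 0.71 = 0.01590.
Expected number = 0.01590 × 2568 = 40.84 ≈ 41.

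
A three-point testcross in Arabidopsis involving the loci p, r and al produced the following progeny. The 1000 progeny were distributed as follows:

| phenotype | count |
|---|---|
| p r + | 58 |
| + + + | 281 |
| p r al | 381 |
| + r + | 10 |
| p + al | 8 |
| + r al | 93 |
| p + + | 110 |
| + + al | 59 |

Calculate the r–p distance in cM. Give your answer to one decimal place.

The two most frequent reciprocal classes, + + + and p r al, are the parental types, so the F1 was + + + / p r al.
The two rarest classes, + r + and p + al, are the double crossovers. Comparing them with the parentals, only the r allele has switched, so r is the middle locus and the order is al – r – p.
Crossovers in the r–p interval produce the single-crossover classes p + + and + r al (110 + 93 = 203) plus the double crossovers (18).
RF(r–p) = (203 + 18) / 1000 = 221/1000 = 0.2210 → 22.1 cM.

22.1 cM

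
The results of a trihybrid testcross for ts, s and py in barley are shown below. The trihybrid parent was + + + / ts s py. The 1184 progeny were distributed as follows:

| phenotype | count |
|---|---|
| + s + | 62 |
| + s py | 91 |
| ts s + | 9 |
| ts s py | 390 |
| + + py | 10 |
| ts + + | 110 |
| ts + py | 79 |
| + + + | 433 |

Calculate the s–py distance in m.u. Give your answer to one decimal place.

13.5 m.u.

The two rarest classes, + + py and ts s +, are the double crossovers. Comparing them with the parentals, only the py allele has switched, so py is the middle locus and the order is s – py – ts.
Crossovers in the s–py interval produce the single-crossover classes + s + and ts + py (62 + 79 = 141) plus the double crossovers (19).
RF(s–py) = (141 + 19) / 1184 = 160/1184 = 0.1351 → 13.5 m.u.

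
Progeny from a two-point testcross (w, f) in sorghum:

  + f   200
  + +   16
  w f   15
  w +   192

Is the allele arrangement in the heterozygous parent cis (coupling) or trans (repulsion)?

trans

The two most frequent classes are + f (200) and w + (192); these are the parental (non-recombinant) types.
So the F1 carried + f on one chromosome and w + on the other — the recessive alleles are on opposite chromosomes (trans / repulsion).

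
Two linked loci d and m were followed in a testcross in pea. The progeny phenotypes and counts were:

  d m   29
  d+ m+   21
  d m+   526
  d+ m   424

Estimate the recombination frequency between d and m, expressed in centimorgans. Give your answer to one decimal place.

The two most frequent classes, d+ m (424) and d m+ (526), are the parental types, so the F1 was d+ m / d m+.
The recombinant classes are d+ m+ and d m: 21 + 29 = 50.
Recombination frequency = 50/1000 = 0.0500 ≈ 5.0%, i.e. 5.0 centimorgans.

5.0 centimorgans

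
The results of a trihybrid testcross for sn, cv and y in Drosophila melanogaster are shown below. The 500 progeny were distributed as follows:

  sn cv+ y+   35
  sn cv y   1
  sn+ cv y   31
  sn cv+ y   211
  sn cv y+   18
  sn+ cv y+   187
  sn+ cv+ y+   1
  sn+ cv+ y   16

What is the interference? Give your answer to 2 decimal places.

The two most frequent reciprocal classes, sn+ cv y+ and sn cv+ y, are the parental types, so the F1 was sn+ cv y+ / sn cv+ y.
The two rarest classes, sn+ cv+ y+ and sn cv y, are the double crossovers. Comparing them with the parentals, only the cv allele has switched, so cv is the middle locus and the order is y – cv – sn.
y–cv: (66 + 2)/500 = 0.1360; cv–sn: (34 + 2)/500 = 0.0720.
Expected DCO frequency = 0.1360 × 0.0720 ≈ 0.00979; observed = 2/500 ≈ 0.00400.
Coefficient of coincidence = 0.00400/0.00979 ≈ 0.41; interference = 1 − 0.41 = 0.59.

0.59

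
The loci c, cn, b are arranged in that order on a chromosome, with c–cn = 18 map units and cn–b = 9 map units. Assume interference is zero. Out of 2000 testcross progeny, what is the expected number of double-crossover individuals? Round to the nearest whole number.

Map distances give recombination frequencies of 0.180 and 0.090 for the two intervals.
With no interference, expected double-crossover frequency = 0.180 × 0.090 = 0.01620.
Expected number = 0.01620 × 2000 = 32.40 ≈ 32.

32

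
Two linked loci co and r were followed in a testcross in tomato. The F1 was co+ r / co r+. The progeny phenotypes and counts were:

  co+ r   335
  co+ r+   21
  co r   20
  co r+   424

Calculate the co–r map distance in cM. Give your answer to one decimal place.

The recombinant classes are co+ r+ and co r: 21 + 20 = 41.
Recombination frequency = 41/800 = 0.0512 ≈ 5.1%, i.e. 5.1 cM.

5.1 cM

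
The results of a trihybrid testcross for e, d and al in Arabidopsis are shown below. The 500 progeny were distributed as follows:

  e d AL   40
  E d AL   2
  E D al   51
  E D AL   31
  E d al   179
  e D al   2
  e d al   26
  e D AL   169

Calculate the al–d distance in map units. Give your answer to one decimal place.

19.0 map units

The two most frequent reciprocal classes, E d al and e D AL, are the parental types, so the F1 was E d al / e D AL.
The two rarest classes, E d AL and e D al, are the double crossovers. Comparing them with the parentals, only the al allele has switched, so al is the middle locus and the order is d – al – e.
Crossovers in the d–al interval produce the single-crossover classes E D al and e d AL (51 + 40 = 91) plus the double crossovers (4).
RF(d–al) = (91 + 4) / 500 = 95/500 = 0.1900 → 19.0 map units.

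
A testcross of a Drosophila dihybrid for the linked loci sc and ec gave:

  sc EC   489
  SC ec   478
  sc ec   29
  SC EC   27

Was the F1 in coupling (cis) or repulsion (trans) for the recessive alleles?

The two most frequent classes are SC ec (478) and sc EC (489); these are the parental (non-recombinant) types.
So the F1 carried SC ec on one chromosome and sc EC on the other — the recessive alleles are on opposite chromosomes (trans / repulsion).

trans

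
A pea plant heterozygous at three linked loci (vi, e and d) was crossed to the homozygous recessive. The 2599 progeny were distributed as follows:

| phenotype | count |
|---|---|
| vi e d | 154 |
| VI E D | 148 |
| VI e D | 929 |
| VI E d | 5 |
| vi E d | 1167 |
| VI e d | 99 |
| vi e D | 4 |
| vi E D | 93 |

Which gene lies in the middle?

The two most frequent reciprocal classes, VI e D and vi E d, are the parental types, so the F1 was VI e D / vi E d.
The two rarest classes, vi e D and VI E d, are the double crossovers. Comparing them with the parentals, only the vi allele has switched, so vi is the middle locus and the order is d – vi – e.

vi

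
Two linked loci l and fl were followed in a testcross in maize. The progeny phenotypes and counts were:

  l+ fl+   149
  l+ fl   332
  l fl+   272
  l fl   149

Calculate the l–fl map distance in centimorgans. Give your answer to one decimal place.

The two most frequent classes, l+ fl (332) and l fl+ (272), are the parental types, so the F1 was l+ fl / l fl+.
The recombinant classes are l+ fl+ and l fl: 149 + 149 = 298.
Recombination frequency = 298/902 = 0.3304 ≈ 33.0%, i.e. 33.0 centimorgans.

33.0 centimorgans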